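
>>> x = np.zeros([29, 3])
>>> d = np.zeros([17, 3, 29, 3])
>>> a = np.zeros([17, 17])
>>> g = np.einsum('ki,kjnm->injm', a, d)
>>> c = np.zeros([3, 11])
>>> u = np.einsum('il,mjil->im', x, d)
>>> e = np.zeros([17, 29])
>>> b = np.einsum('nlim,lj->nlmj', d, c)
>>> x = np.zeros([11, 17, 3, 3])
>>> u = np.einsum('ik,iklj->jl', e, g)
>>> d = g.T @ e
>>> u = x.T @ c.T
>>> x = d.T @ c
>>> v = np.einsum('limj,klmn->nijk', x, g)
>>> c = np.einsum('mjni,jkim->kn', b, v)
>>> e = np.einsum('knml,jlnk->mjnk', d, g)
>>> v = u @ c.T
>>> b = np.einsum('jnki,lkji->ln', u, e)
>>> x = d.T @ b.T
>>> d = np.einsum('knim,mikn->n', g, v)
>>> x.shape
(29, 29, 3, 29)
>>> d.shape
(29,)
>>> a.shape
(17, 17)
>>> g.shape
(17, 29, 3, 3)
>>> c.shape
(29, 3)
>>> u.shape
(3, 3, 17, 3)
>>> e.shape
(29, 17, 3, 3)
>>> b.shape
(29, 3)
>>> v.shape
(3, 3, 17, 29)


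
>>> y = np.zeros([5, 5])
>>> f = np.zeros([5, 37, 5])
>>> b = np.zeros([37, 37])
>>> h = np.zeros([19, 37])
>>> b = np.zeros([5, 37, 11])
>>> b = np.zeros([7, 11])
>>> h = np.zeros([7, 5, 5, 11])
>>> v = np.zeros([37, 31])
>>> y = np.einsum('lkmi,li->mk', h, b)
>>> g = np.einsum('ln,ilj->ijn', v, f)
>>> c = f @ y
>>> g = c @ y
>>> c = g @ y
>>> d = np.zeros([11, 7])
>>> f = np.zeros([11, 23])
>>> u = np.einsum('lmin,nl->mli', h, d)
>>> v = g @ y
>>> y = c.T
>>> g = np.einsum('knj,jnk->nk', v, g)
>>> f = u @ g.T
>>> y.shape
(5, 37, 5)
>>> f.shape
(5, 7, 37)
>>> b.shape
(7, 11)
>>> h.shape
(7, 5, 5, 11)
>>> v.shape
(5, 37, 5)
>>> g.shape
(37, 5)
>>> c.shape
(5, 37, 5)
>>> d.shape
(11, 7)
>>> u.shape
(5, 7, 5)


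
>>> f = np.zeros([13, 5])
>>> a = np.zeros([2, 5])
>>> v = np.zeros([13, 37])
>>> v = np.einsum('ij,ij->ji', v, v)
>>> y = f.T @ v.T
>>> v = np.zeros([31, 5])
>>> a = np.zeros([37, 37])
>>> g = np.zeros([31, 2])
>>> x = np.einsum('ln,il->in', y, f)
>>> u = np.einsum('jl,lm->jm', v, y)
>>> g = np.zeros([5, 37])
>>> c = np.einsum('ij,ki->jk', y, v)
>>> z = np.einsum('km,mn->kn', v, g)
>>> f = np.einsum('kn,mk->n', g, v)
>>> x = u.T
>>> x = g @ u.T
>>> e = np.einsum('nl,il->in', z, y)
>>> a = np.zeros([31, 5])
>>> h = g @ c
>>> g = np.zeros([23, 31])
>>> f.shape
(37,)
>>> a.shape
(31, 5)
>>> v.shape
(31, 5)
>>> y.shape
(5, 37)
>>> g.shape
(23, 31)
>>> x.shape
(5, 31)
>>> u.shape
(31, 37)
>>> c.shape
(37, 31)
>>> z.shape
(31, 37)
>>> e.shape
(5, 31)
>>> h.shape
(5, 31)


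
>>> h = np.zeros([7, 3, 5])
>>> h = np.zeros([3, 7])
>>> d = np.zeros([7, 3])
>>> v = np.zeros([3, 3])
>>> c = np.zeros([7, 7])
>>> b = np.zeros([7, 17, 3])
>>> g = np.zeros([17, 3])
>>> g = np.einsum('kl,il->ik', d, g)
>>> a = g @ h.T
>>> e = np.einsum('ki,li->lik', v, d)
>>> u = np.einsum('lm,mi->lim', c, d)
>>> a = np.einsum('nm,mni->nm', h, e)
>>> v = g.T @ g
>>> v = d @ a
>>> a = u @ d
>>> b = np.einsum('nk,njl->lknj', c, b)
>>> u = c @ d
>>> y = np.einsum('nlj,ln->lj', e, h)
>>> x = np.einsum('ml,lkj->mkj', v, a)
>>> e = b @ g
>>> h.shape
(3, 7)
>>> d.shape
(7, 3)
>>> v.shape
(7, 7)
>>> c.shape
(7, 7)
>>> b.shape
(3, 7, 7, 17)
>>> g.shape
(17, 7)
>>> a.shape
(7, 3, 3)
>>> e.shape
(3, 7, 7, 7)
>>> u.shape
(7, 3)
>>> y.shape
(3, 3)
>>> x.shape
(7, 3, 3)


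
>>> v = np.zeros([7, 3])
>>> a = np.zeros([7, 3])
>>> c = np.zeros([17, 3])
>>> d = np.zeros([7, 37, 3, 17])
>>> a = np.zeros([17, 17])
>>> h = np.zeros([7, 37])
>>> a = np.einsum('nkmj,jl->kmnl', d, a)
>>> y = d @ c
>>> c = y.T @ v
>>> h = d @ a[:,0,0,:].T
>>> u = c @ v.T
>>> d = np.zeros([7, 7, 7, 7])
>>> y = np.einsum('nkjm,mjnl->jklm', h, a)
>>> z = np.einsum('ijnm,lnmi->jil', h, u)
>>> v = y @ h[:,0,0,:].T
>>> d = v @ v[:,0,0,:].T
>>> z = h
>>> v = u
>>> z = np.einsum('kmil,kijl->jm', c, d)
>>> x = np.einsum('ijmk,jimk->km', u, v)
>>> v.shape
(3, 3, 37, 7)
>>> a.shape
(37, 3, 7, 17)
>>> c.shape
(3, 3, 37, 3)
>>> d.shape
(3, 37, 17, 3)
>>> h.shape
(7, 37, 3, 37)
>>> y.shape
(3, 37, 17, 37)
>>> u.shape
(3, 3, 37, 7)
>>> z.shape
(17, 3)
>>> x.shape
(7, 37)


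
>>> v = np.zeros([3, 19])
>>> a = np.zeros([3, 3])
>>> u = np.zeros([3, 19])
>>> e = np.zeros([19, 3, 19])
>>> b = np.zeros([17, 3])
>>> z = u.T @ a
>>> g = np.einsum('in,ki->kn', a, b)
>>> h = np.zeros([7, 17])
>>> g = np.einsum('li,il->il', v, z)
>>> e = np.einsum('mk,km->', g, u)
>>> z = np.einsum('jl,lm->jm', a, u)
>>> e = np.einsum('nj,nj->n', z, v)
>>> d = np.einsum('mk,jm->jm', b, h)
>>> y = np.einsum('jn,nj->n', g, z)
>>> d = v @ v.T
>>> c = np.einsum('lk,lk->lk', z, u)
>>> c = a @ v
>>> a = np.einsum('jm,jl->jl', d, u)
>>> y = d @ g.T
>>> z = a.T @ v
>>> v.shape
(3, 19)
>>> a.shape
(3, 19)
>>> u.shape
(3, 19)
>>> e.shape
(3,)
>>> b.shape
(17, 3)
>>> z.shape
(19, 19)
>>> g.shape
(19, 3)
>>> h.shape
(7, 17)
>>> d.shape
(3, 3)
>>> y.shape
(3, 19)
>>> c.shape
(3, 19)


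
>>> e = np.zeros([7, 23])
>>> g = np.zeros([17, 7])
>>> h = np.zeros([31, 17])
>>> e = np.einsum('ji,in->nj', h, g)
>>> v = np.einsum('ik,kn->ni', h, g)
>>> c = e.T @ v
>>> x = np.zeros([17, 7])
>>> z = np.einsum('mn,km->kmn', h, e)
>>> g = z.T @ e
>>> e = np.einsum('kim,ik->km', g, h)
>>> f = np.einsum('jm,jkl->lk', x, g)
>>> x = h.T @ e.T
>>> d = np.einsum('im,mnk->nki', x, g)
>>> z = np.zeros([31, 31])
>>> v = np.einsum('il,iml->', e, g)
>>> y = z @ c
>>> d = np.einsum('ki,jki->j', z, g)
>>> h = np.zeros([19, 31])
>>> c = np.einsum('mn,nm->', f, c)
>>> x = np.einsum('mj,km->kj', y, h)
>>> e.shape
(17, 31)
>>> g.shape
(17, 31, 31)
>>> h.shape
(19, 31)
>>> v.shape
()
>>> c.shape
()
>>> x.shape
(19, 31)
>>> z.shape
(31, 31)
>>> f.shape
(31, 31)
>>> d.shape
(17,)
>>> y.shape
(31, 31)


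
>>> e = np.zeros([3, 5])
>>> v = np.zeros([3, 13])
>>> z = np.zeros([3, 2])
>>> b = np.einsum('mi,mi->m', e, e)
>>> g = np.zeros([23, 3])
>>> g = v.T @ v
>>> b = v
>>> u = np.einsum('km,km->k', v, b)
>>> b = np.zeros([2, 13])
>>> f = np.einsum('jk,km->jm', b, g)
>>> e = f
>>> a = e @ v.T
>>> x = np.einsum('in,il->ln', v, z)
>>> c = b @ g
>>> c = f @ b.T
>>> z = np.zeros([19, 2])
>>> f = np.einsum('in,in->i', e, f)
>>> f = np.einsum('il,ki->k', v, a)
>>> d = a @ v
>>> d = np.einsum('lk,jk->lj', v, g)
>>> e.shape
(2, 13)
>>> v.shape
(3, 13)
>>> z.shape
(19, 2)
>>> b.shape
(2, 13)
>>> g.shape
(13, 13)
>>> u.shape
(3,)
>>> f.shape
(2,)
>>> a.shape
(2, 3)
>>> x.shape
(2, 13)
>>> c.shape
(2, 2)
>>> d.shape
(3, 13)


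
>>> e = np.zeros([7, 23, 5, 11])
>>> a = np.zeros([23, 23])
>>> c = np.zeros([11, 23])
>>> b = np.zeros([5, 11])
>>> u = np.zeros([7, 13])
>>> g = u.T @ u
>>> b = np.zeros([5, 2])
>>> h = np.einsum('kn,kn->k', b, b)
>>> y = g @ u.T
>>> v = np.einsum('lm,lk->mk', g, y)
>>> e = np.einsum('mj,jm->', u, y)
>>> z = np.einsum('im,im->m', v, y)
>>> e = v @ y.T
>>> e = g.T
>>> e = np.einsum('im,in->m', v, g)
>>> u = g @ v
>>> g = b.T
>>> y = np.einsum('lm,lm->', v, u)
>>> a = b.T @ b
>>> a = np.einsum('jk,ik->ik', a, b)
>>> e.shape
(7,)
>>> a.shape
(5, 2)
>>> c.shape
(11, 23)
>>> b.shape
(5, 2)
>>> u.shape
(13, 7)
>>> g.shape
(2, 5)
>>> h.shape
(5,)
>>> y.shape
()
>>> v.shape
(13, 7)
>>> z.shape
(7,)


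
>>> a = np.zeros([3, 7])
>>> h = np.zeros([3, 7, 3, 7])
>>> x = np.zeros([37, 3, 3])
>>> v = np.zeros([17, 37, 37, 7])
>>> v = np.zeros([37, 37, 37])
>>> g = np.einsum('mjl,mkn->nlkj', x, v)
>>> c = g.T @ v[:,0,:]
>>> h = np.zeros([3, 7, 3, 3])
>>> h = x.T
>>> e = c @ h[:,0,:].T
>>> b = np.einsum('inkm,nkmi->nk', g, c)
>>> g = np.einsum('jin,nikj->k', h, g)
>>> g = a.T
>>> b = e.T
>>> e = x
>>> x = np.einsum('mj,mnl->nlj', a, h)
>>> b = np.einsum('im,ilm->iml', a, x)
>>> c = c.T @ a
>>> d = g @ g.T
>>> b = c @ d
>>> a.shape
(3, 7)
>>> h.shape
(3, 3, 37)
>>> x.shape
(3, 37, 7)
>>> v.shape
(37, 37, 37)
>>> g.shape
(7, 3)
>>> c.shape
(37, 3, 37, 7)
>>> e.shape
(37, 3, 3)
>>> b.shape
(37, 3, 37, 7)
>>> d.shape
(7, 7)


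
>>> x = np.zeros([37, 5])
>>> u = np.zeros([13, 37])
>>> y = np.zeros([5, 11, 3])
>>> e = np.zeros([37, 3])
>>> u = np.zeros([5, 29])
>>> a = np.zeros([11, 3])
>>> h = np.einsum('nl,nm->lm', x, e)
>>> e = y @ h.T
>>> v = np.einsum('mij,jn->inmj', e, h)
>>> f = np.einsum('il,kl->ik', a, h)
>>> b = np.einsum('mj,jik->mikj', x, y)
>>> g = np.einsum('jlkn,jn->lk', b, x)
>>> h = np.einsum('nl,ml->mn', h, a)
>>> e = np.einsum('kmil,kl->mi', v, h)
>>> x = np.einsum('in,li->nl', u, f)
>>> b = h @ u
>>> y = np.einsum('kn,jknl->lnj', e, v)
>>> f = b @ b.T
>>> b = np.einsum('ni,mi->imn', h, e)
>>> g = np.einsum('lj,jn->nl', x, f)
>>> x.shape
(29, 11)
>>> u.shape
(5, 29)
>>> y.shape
(5, 5, 11)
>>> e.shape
(3, 5)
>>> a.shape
(11, 3)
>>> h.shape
(11, 5)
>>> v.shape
(11, 3, 5, 5)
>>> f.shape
(11, 11)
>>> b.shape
(5, 3, 11)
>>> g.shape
(11, 29)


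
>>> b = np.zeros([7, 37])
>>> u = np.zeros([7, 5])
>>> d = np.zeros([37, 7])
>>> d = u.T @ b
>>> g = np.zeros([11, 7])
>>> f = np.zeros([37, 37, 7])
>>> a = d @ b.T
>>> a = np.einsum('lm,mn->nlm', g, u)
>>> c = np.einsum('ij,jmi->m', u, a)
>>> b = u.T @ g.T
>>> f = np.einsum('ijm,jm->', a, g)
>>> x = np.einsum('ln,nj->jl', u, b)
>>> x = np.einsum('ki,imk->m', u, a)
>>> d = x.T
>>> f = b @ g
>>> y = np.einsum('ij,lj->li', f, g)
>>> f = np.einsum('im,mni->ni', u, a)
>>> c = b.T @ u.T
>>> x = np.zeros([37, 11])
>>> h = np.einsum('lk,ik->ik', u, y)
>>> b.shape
(5, 11)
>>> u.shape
(7, 5)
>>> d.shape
(11,)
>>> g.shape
(11, 7)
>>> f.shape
(11, 7)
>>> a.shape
(5, 11, 7)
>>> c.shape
(11, 7)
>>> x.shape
(37, 11)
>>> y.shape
(11, 5)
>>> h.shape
(11, 5)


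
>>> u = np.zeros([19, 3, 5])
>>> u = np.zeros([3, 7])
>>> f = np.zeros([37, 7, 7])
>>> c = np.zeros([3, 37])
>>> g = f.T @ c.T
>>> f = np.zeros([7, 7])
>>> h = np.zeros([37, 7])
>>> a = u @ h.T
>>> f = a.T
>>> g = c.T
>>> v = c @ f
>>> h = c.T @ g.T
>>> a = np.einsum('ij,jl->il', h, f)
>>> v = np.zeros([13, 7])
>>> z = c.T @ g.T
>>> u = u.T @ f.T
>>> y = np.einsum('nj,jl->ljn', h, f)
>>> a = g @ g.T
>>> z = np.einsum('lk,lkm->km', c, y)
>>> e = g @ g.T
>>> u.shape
(7, 37)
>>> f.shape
(37, 3)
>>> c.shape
(3, 37)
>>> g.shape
(37, 3)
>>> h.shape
(37, 37)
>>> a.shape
(37, 37)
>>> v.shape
(13, 7)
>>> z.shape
(37, 37)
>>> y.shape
(3, 37, 37)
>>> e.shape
(37, 37)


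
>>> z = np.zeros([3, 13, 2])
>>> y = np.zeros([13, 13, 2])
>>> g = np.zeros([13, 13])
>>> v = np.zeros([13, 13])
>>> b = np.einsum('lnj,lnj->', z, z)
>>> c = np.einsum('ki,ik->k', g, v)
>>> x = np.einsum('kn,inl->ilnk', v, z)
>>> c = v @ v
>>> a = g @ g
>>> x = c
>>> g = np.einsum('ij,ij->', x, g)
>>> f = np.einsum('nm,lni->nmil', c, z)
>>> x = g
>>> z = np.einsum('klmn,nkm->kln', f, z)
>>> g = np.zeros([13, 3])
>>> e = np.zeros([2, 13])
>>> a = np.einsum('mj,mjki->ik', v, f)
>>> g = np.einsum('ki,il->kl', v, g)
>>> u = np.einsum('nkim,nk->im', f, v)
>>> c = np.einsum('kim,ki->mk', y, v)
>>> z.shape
(13, 13, 3)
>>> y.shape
(13, 13, 2)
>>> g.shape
(13, 3)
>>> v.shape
(13, 13)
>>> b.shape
()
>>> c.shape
(2, 13)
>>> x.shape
()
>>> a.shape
(3, 2)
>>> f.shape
(13, 13, 2, 3)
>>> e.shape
(2, 13)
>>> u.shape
(2, 3)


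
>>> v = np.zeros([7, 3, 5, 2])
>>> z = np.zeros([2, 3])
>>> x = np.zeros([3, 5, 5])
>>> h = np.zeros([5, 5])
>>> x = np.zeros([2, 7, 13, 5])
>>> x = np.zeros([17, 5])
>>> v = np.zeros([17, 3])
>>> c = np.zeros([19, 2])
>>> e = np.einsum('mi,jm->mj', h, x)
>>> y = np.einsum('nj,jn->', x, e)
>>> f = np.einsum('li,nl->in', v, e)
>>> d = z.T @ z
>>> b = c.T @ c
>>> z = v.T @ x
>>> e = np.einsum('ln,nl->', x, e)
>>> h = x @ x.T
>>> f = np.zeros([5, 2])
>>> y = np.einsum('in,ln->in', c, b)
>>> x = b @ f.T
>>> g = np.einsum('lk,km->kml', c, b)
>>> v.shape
(17, 3)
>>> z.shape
(3, 5)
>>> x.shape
(2, 5)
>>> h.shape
(17, 17)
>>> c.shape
(19, 2)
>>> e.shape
()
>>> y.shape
(19, 2)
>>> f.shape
(5, 2)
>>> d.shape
(3, 3)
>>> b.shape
(2, 2)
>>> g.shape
(2, 2, 19)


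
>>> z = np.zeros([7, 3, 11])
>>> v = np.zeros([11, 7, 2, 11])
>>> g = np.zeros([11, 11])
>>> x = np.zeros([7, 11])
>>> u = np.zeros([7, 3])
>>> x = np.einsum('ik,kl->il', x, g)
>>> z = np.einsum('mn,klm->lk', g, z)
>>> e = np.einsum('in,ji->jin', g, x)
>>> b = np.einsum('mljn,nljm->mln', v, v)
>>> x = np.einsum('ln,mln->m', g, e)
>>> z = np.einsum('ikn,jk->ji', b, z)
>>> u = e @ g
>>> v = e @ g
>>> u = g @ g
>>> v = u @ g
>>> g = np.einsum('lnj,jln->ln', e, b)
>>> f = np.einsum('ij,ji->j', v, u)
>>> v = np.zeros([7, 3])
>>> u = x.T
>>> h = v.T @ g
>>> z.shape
(3, 11)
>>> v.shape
(7, 3)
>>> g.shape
(7, 11)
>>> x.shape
(7,)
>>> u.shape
(7,)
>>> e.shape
(7, 11, 11)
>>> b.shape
(11, 7, 11)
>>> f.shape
(11,)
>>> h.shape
(3, 11)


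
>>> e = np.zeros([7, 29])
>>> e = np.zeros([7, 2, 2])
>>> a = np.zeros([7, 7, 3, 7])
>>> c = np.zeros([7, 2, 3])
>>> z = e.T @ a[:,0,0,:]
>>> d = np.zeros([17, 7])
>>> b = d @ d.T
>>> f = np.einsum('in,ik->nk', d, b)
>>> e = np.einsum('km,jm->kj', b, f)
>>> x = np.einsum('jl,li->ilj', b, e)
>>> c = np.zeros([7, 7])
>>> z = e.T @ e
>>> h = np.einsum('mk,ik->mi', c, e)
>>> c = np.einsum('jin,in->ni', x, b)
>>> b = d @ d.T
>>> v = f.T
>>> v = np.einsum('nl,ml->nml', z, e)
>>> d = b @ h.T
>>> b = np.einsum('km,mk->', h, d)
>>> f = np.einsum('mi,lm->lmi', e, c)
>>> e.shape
(17, 7)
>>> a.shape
(7, 7, 3, 7)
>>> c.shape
(17, 17)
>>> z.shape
(7, 7)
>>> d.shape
(17, 7)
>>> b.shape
()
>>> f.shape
(17, 17, 7)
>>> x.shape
(7, 17, 17)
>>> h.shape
(7, 17)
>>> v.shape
(7, 17, 7)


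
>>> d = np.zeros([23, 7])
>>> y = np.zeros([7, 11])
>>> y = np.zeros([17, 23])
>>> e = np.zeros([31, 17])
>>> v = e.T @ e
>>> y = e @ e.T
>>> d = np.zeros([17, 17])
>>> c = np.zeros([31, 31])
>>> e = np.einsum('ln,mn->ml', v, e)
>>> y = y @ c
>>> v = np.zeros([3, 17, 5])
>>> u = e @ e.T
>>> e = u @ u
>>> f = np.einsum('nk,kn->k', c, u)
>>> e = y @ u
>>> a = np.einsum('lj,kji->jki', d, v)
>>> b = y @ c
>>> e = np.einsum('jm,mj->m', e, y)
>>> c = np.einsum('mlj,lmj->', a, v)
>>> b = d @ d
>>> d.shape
(17, 17)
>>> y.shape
(31, 31)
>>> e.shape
(31,)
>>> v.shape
(3, 17, 5)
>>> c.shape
()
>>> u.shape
(31, 31)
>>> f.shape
(31,)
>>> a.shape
(17, 3, 5)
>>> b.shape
(17, 17)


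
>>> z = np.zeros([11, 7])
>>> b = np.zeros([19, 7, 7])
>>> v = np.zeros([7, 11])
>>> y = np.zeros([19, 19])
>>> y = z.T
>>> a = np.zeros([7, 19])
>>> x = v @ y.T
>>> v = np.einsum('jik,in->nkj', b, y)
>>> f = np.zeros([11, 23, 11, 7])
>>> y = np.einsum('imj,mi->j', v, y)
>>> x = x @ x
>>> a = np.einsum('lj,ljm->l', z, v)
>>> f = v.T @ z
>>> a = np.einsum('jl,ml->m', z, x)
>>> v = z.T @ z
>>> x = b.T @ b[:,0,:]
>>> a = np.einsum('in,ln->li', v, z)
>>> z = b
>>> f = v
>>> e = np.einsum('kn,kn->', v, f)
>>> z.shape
(19, 7, 7)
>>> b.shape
(19, 7, 7)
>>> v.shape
(7, 7)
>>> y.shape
(19,)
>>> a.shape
(11, 7)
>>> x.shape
(7, 7, 7)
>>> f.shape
(7, 7)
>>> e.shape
()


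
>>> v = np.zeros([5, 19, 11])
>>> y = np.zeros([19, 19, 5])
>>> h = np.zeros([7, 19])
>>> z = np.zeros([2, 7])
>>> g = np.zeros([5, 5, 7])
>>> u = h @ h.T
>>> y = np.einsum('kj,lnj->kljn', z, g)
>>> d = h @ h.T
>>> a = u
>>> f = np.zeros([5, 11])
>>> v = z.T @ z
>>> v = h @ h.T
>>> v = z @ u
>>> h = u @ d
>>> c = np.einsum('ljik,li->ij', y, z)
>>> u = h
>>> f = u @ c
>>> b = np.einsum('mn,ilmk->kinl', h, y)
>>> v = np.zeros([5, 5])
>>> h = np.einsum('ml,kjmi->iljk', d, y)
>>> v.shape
(5, 5)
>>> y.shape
(2, 5, 7, 5)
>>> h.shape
(5, 7, 5, 2)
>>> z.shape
(2, 7)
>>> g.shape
(5, 5, 7)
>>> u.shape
(7, 7)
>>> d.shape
(7, 7)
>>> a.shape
(7, 7)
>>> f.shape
(7, 5)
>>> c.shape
(7, 5)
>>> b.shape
(5, 2, 7, 5)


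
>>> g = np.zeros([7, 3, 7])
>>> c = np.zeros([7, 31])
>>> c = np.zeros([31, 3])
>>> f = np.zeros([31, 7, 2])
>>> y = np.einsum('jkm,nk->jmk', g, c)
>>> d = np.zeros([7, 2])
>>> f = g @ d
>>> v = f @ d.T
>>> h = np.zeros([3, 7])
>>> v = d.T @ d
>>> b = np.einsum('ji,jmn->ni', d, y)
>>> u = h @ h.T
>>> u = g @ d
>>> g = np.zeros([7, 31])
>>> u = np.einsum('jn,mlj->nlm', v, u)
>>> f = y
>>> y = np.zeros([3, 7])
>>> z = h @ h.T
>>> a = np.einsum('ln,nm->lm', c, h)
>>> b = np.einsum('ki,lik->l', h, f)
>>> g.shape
(7, 31)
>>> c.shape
(31, 3)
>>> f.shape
(7, 7, 3)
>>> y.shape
(3, 7)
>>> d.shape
(7, 2)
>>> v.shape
(2, 2)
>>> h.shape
(3, 7)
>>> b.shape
(7,)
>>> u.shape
(2, 3, 7)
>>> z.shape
(3, 3)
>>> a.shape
(31, 7)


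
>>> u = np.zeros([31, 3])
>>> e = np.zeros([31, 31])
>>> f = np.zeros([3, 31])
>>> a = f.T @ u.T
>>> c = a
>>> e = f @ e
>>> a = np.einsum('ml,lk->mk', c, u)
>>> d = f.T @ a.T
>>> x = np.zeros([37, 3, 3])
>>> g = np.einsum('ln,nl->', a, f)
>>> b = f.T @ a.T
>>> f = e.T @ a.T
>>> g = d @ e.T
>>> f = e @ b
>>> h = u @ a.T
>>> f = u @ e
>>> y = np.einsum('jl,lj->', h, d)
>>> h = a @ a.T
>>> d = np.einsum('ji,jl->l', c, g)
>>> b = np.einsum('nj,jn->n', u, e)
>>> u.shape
(31, 3)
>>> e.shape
(3, 31)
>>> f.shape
(31, 31)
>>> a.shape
(31, 3)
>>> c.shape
(31, 31)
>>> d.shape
(3,)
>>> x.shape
(37, 3, 3)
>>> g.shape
(31, 3)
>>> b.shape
(31,)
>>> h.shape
(31, 31)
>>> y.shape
()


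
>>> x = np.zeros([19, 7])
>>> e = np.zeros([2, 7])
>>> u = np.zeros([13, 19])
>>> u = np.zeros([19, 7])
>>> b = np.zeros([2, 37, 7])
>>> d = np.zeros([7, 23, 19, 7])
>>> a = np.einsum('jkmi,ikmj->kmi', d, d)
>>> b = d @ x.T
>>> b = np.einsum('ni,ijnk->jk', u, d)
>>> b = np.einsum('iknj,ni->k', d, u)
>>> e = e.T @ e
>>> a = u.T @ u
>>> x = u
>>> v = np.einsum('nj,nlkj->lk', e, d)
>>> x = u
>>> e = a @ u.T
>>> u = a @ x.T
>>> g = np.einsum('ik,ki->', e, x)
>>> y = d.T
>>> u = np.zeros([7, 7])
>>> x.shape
(19, 7)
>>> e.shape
(7, 19)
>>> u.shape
(7, 7)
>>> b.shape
(23,)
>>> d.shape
(7, 23, 19, 7)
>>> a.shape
(7, 7)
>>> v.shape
(23, 19)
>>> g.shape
()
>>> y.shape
(7, 19, 23, 7)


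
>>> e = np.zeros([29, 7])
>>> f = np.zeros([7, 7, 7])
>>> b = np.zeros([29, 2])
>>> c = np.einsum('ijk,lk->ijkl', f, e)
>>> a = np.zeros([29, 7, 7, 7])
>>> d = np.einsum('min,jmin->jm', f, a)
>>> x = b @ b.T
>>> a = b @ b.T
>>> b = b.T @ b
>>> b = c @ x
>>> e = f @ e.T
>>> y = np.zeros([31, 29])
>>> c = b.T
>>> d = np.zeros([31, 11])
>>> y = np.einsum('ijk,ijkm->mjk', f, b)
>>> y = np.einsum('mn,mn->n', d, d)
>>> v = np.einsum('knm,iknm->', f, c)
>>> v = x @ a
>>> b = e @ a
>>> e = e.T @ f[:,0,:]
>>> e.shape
(29, 7, 7)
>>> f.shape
(7, 7, 7)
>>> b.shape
(7, 7, 29)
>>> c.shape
(29, 7, 7, 7)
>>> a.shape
(29, 29)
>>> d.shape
(31, 11)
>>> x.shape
(29, 29)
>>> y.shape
(11,)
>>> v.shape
(29, 29)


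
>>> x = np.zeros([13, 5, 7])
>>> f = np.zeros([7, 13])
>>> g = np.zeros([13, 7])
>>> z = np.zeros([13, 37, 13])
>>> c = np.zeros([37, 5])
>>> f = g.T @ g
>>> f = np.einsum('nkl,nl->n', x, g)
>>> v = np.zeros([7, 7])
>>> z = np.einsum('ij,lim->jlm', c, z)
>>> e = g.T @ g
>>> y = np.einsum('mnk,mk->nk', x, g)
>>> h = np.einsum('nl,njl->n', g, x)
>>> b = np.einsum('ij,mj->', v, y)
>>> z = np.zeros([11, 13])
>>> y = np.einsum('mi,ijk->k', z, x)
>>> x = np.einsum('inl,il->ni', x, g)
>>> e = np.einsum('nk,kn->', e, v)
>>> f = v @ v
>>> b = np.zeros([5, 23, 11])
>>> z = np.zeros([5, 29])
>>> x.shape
(5, 13)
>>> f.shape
(7, 7)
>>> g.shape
(13, 7)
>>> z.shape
(5, 29)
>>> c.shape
(37, 5)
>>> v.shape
(7, 7)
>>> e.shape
()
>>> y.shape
(7,)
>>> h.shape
(13,)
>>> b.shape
(5, 23, 11)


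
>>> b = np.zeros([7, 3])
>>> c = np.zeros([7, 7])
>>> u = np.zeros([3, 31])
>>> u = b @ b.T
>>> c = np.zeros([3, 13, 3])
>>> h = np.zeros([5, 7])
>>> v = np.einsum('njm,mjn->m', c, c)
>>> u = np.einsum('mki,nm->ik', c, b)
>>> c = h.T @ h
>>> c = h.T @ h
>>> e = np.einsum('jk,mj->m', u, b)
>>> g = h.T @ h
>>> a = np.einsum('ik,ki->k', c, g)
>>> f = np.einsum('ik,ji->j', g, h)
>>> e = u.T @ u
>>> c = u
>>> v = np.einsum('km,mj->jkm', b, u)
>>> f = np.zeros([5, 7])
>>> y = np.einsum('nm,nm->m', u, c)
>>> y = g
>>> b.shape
(7, 3)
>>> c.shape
(3, 13)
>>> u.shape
(3, 13)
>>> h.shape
(5, 7)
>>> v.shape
(13, 7, 3)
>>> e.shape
(13, 13)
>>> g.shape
(7, 7)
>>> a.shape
(7,)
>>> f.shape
(5, 7)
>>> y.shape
(7, 7)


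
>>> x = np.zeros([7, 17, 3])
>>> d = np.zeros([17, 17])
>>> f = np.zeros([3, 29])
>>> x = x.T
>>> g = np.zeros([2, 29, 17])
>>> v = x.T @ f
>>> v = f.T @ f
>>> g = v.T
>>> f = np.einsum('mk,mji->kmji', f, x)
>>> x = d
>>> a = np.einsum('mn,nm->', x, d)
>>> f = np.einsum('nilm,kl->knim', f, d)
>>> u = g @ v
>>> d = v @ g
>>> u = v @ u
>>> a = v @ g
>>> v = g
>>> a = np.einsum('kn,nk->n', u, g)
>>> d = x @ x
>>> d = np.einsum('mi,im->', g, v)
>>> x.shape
(17, 17)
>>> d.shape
()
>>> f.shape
(17, 29, 3, 7)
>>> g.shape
(29, 29)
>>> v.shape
(29, 29)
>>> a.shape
(29,)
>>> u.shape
(29, 29)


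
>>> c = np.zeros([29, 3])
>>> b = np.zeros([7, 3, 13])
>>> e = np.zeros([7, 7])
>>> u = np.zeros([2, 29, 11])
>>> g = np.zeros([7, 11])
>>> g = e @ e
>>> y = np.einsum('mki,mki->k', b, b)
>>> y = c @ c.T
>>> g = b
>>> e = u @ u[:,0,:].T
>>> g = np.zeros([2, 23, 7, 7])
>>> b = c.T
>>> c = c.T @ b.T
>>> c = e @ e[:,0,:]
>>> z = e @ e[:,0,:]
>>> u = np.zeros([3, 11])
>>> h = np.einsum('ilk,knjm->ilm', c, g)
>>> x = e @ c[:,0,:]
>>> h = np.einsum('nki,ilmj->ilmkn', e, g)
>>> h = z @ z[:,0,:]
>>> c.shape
(2, 29, 2)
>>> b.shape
(3, 29)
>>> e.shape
(2, 29, 2)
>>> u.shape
(3, 11)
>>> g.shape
(2, 23, 7, 7)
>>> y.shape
(29, 29)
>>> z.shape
(2, 29, 2)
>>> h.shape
(2, 29, 2)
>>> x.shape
(2, 29, 2)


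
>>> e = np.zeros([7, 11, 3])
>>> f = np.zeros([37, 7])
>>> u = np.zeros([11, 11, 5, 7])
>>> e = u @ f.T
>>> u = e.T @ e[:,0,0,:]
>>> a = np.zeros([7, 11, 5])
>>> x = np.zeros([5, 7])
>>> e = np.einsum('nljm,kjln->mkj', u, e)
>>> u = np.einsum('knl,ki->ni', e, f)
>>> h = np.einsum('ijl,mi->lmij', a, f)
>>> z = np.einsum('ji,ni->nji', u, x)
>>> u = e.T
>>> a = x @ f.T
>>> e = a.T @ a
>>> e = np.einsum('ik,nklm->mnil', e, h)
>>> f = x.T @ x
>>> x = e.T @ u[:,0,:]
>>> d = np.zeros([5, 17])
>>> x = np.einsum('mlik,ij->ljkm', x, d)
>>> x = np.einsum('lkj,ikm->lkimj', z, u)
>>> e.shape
(11, 5, 37, 7)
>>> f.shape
(7, 7)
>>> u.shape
(11, 11, 37)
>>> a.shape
(5, 37)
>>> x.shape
(5, 11, 11, 37, 7)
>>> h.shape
(5, 37, 7, 11)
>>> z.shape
(5, 11, 7)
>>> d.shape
(5, 17)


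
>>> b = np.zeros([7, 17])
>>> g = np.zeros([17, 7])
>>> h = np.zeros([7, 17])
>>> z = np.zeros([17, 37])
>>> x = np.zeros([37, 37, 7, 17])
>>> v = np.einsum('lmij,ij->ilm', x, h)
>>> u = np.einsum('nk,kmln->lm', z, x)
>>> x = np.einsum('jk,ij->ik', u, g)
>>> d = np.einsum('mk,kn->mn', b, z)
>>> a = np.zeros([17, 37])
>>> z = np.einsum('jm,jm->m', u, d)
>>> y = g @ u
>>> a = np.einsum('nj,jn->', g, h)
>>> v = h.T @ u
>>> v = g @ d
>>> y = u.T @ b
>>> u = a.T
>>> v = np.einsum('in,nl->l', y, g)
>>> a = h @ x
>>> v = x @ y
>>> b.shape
(7, 17)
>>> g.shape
(17, 7)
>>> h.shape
(7, 17)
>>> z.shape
(37,)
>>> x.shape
(17, 37)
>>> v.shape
(17, 17)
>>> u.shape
()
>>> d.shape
(7, 37)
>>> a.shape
(7, 37)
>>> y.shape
(37, 17)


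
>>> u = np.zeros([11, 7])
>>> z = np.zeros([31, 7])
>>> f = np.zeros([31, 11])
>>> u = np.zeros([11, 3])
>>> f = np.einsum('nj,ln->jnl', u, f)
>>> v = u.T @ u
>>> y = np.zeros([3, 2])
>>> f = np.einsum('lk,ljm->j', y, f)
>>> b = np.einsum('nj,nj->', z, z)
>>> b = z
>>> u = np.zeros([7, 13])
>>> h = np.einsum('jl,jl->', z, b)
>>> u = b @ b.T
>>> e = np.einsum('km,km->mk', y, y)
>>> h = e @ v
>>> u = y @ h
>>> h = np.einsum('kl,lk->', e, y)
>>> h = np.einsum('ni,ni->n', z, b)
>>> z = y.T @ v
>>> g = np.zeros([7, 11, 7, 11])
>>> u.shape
(3, 3)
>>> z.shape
(2, 3)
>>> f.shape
(11,)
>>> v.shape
(3, 3)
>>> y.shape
(3, 2)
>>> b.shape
(31, 7)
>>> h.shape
(31,)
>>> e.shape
(2, 3)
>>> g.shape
(7, 11, 7, 11)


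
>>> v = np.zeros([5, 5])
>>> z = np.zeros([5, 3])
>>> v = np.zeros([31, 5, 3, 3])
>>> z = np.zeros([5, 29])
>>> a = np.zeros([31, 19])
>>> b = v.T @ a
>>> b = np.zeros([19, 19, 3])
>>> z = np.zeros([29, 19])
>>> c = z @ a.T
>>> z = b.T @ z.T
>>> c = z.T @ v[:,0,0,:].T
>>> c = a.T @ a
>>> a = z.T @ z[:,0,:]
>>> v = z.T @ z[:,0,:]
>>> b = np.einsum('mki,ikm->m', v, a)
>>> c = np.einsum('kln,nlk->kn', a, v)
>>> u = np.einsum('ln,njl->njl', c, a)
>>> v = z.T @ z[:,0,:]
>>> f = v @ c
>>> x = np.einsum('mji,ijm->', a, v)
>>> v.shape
(29, 19, 29)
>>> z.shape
(3, 19, 29)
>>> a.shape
(29, 19, 29)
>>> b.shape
(29,)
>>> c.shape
(29, 29)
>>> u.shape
(29, 19, 29)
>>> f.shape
(29, 19, 29)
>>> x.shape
()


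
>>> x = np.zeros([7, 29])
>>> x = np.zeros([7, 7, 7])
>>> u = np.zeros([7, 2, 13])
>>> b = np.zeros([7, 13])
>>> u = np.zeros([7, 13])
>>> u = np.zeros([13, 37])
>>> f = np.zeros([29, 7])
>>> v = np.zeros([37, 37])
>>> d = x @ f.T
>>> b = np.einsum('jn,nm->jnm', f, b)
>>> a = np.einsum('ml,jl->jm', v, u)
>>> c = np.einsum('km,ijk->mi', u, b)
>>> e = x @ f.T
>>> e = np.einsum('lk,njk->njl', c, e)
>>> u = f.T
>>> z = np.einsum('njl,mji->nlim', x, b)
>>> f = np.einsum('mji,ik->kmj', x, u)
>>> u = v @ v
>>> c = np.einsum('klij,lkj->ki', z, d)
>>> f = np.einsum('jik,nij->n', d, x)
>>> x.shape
(7, 7, 7)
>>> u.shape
(37, 37)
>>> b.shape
(29, 7, 13)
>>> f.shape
(7,)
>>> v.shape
(37, 37)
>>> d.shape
(7, 7, 29)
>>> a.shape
(13, 37)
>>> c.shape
(7, 13)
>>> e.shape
(7, 7, 37)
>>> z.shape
(7, 7, 13, 29)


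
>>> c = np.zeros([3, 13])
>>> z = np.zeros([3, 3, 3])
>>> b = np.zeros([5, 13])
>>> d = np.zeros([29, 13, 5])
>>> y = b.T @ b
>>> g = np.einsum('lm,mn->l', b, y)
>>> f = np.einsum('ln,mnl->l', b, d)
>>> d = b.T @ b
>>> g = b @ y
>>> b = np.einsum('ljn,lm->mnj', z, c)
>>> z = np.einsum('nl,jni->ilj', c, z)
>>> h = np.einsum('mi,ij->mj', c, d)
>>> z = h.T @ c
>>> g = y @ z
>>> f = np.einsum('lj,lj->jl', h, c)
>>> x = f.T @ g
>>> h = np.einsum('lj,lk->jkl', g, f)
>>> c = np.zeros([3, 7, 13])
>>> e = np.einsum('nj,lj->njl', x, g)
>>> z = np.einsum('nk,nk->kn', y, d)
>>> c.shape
(3, 7, 13)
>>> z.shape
(13, 13)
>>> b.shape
(13, 3, 3)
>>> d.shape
(13, 13)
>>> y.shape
(13, 13)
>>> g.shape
(13, 13)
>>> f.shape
(13, 3)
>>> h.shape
(13, 3, 13)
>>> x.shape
(3, 13)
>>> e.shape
(3, 13, 13)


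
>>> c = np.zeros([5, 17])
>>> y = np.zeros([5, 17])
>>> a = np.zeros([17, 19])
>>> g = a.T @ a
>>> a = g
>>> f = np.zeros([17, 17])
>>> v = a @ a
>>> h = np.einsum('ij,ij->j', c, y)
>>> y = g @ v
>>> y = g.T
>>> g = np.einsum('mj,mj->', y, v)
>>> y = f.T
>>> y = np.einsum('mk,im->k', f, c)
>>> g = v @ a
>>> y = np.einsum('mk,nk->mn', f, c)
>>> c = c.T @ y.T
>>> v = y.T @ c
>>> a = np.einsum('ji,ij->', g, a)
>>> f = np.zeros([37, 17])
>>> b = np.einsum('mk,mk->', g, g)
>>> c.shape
(17, 17)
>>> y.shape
(17, 5)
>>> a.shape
()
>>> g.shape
(19, 19)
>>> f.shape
(37, 17)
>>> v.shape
(5, 17)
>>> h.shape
(17,)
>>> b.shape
()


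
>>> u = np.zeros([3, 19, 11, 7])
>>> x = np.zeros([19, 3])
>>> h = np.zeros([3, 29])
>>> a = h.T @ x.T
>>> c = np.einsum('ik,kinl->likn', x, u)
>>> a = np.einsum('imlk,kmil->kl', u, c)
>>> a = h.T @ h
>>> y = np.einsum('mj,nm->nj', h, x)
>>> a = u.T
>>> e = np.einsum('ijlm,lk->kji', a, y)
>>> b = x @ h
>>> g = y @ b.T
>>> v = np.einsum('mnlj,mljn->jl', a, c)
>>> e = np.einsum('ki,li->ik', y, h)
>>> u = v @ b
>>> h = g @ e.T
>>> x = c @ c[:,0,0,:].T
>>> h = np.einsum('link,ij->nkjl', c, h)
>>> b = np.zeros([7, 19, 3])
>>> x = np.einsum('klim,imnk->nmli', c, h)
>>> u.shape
(3, 29)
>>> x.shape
(29, 11, 19, 3)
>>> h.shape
(3, 11, 29, 7)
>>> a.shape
(7, 11, 19, 3)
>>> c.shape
(7, 19, 3, 11)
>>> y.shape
(19, 29)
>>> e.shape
(29, 19)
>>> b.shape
(7, 19, 3)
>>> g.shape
(19, 19)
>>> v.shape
(3, 19)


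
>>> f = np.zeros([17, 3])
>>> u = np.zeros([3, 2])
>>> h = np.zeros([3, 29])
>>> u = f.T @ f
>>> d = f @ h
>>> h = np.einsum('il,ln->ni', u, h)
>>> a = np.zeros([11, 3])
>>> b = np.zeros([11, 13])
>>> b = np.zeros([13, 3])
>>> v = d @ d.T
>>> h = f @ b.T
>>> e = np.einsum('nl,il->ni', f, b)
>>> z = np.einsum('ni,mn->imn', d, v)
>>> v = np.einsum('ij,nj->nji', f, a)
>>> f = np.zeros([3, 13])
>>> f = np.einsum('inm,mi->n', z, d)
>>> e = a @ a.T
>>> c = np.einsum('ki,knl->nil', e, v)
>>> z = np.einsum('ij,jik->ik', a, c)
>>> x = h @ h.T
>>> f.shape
(17,)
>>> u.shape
(3, 3)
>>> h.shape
(17, 13)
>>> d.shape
(17, 29)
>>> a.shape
(11, 3)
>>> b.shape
(13, 3)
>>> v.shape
(11, 3, 17)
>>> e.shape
(11, 11)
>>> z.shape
(11, 17)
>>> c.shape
(3, 11, 17)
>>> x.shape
(17, 17)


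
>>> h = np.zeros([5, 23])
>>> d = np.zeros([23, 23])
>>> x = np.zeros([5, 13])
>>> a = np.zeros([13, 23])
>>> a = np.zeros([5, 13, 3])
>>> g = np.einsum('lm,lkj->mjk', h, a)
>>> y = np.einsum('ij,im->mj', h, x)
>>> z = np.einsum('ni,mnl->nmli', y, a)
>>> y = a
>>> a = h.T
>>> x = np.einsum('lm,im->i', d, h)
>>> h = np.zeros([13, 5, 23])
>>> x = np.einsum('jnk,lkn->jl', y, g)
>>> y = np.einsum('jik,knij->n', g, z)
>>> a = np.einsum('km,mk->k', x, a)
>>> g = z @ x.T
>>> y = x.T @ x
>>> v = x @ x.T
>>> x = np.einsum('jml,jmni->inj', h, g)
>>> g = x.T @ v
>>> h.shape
(13, 5, 23)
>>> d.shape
(23, 23)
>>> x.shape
(5, 3, 13)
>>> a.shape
(5,)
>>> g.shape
(13, 3, 5)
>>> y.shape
(23, 23)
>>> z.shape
(13, 5, 3, 23)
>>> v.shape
(5, 5)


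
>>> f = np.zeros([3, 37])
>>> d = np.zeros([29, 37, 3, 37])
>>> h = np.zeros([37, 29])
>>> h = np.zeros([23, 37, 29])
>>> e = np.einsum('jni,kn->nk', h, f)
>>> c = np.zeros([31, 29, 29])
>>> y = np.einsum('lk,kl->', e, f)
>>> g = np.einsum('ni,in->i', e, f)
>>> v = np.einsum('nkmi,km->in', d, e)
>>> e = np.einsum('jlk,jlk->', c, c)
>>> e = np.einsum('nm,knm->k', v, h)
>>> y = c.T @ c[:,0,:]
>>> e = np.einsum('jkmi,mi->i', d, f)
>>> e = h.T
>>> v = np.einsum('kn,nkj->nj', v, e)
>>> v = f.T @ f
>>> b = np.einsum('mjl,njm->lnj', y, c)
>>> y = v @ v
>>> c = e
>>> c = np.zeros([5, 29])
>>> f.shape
(3, 37)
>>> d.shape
(29, 37, 3, 37)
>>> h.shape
(23, 37, 29)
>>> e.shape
(29, 37, 23)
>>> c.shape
(5, 29)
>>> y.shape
(37, 37)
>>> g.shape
(3,)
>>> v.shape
(37, 37)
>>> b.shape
(29, 31, 29)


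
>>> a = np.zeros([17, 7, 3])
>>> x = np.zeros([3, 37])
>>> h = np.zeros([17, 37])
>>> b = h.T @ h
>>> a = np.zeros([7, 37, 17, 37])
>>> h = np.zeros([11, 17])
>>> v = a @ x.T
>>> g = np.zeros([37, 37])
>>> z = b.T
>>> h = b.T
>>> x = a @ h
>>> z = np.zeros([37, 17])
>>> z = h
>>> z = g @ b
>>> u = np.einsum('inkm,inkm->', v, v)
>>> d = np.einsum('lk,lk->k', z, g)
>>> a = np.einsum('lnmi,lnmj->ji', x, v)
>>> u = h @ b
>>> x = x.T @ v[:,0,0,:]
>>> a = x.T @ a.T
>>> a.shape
(3, 37, 17, 3)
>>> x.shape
(37, 17, 37, 3)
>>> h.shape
(37, 37)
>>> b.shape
(37, 37)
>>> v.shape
(7, 37, 17, 3)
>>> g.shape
(37, 37)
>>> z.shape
(37, 37)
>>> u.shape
(37, 37)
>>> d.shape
(37,)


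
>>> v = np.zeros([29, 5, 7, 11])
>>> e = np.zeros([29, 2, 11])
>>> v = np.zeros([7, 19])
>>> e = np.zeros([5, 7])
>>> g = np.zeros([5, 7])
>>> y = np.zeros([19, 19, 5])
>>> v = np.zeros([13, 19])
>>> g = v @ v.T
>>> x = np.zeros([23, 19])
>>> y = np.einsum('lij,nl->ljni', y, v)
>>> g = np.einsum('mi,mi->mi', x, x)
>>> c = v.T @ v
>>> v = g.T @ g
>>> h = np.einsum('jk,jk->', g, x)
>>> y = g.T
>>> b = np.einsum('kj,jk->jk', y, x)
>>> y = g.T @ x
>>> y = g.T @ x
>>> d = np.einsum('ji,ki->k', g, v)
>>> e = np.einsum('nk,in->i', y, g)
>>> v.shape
(19, 19)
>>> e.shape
(23,)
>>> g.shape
(23, 19)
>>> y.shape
(19, 19)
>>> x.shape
(23, 19)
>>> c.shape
(19, 19)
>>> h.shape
()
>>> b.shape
(23, 19)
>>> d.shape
(19,)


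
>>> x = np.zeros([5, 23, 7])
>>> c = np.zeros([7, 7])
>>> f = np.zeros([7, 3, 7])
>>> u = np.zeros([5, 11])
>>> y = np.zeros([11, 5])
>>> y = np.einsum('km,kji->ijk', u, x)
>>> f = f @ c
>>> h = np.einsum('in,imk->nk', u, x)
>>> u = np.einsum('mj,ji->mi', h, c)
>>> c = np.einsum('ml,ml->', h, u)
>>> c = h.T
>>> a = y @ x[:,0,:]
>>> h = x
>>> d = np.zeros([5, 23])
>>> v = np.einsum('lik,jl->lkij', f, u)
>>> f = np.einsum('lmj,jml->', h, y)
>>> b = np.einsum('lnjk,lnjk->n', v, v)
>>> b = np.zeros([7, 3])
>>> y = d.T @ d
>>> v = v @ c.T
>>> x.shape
(5, 23, 7)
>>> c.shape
(7, 11)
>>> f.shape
()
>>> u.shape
(11, 7)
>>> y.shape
(23, 23)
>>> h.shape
(5, 23, 7)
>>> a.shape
(7, 23, 7)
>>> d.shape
(5, 23)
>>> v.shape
(7, 7, 3, 7)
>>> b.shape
(7, 3)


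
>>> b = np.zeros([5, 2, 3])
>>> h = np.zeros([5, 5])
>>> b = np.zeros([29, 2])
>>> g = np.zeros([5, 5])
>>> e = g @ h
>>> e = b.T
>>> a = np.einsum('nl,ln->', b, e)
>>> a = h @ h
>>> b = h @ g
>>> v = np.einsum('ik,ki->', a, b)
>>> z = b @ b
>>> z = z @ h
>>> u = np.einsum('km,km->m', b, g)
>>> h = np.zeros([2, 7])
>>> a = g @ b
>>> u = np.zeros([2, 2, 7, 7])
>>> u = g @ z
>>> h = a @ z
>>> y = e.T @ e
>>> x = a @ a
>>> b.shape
(5, 5)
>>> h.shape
(5, 5)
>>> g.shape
(5, 5)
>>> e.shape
(2, 29)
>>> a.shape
(5, 5)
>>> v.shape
()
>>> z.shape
(5, 5)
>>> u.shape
(5, 5)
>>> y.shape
(29, 29)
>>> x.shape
(5, 5)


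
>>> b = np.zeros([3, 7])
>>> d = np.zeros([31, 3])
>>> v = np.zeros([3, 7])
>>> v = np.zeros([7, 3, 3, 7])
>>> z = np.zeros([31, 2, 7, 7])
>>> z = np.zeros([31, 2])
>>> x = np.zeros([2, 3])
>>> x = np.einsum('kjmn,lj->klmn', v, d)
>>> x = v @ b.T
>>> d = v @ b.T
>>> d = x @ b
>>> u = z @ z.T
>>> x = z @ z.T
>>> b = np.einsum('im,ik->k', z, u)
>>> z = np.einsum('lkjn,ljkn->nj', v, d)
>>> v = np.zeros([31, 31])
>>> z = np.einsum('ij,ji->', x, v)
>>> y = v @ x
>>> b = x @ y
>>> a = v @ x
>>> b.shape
(31, 31)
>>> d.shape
(7, 3, 3, 7)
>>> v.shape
(31, 31)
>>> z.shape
()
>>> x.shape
(31, 31)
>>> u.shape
(31, 31)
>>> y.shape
(31, 31)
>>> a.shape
(31, 31)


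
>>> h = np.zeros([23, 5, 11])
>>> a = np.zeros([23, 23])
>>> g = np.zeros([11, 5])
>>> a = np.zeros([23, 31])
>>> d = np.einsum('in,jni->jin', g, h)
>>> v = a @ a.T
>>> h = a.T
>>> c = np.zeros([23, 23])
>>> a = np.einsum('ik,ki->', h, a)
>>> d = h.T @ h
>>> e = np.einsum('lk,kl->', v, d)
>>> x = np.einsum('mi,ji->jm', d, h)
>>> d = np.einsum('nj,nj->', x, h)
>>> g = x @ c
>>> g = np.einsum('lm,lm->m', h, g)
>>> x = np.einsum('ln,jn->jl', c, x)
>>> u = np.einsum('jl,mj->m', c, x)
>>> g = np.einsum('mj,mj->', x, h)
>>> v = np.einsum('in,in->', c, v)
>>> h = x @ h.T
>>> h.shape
(31, 31)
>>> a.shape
()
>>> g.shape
()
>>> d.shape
()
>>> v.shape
()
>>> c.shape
(23, 23)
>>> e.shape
()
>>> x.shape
(31, 23)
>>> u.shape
(31,)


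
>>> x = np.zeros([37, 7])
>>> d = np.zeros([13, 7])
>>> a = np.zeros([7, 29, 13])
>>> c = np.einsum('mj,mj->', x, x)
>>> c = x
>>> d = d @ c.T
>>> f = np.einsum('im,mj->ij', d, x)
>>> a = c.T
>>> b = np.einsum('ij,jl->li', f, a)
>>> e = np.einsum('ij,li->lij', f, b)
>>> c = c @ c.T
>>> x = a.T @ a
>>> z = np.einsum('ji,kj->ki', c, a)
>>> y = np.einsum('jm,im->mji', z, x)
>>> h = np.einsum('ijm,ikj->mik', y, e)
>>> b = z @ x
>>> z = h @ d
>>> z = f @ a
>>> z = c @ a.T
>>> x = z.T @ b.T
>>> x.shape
(7, 7)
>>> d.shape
(13, 37)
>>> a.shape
(7, 37)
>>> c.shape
(37, 37)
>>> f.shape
(13, 7)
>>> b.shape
(7, 37)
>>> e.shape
(37, 13, 7)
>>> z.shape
(37, 7)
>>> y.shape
(37, 7, 37)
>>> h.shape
(37, 37, 13)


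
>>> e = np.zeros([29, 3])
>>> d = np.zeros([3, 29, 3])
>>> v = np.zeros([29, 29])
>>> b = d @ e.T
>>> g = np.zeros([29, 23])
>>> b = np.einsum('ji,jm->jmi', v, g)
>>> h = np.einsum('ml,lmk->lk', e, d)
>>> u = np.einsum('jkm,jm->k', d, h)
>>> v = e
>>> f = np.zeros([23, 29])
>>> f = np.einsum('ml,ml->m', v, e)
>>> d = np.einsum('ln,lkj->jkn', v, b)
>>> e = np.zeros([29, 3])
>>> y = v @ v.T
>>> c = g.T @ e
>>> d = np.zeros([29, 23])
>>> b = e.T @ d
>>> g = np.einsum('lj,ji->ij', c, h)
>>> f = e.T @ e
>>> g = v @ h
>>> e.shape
(29, 3)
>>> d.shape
(29, 23)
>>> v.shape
(29, 3)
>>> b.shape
(3, 23)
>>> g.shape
(29, 3)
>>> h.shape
(3, 3)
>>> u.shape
(29,)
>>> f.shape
(3, 3)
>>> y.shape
(29, 29)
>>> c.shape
(23, 3)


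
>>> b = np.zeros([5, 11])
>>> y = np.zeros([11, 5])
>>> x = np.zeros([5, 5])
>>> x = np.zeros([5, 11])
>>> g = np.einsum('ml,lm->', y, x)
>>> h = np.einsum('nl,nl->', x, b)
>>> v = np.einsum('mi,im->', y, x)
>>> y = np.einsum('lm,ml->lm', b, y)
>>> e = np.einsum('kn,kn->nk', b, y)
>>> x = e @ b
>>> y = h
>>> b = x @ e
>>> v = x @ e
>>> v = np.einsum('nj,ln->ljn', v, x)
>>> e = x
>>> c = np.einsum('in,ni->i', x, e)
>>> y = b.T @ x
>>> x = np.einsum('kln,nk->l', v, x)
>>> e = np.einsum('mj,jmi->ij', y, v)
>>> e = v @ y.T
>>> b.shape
(11, 5)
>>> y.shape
(5, 11)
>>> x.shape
(5,)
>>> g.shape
()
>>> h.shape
()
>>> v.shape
(11, 5, 11)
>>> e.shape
(11, 5, 5)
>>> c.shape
(11,)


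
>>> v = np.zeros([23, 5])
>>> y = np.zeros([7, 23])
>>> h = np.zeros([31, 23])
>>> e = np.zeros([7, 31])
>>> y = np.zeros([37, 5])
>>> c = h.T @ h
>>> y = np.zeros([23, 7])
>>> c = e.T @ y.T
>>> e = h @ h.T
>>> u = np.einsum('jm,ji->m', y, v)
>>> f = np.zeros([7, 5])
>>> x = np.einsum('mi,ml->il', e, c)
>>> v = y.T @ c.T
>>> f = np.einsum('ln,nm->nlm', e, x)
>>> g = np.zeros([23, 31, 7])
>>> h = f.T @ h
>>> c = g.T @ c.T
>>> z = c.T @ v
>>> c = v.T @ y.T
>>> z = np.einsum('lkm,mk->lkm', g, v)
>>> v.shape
(7, 31)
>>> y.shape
(23, 7)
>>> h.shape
(23, 31, 23)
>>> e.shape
(31, 31)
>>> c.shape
(31, 23)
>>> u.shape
(7,)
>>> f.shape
(31, 31, 23)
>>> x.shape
(31, 23)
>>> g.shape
(23, 31, 7)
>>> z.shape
(23, 31, 7)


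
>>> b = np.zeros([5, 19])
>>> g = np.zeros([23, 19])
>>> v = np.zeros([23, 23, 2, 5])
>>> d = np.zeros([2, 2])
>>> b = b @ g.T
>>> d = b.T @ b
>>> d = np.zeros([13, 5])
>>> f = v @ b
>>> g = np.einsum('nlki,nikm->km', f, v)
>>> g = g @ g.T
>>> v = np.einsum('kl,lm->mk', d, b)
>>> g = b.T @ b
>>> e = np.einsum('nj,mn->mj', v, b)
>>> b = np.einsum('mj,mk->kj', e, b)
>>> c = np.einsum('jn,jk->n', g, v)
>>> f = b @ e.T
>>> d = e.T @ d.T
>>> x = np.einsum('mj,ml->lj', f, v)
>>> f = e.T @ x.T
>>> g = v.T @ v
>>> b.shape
(23, 13)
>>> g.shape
(13, 13)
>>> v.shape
(23, 13)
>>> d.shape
(13, 13)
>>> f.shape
(13, 13)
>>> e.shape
(5, 13)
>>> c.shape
(23,)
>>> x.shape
(13, 5)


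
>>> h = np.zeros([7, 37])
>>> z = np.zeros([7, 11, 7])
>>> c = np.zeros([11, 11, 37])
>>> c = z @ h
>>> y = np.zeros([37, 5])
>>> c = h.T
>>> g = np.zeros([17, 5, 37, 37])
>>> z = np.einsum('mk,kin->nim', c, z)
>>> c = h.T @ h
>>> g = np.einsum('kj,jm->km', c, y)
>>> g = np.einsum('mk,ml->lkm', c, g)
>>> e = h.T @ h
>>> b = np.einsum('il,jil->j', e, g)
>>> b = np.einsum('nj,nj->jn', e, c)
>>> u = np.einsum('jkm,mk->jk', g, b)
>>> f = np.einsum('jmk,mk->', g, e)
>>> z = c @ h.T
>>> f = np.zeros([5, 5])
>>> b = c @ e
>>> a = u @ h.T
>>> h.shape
(7, 37)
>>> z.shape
(37, 7)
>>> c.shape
(37, 37)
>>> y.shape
(37, 5)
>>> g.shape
(5, 37, 37)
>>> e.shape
(37, 37)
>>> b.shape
(37, 37)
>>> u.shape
(5, 37)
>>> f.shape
(5, 5)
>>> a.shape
(5, 7)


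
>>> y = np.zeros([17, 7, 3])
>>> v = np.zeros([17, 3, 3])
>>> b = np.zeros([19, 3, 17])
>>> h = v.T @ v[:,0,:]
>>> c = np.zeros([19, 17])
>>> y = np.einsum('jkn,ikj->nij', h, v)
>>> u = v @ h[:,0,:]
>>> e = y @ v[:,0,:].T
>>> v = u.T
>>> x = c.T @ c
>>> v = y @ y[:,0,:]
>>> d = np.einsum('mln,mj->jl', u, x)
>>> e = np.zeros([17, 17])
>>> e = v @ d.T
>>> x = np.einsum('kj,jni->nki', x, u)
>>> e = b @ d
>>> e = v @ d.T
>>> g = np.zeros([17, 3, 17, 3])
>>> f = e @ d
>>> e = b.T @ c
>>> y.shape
(3, 17, 3)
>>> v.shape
(3, 17, 3)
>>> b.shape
(19, 3, 17)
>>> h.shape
(3, 3, 3)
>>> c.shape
(19, 17)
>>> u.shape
(17, 3, 3)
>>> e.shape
(17, 3, 17)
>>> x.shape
(3, 17, 3)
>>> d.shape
(17, 3)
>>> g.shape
(17, 3, 17, 3)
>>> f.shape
(3, 17, 3)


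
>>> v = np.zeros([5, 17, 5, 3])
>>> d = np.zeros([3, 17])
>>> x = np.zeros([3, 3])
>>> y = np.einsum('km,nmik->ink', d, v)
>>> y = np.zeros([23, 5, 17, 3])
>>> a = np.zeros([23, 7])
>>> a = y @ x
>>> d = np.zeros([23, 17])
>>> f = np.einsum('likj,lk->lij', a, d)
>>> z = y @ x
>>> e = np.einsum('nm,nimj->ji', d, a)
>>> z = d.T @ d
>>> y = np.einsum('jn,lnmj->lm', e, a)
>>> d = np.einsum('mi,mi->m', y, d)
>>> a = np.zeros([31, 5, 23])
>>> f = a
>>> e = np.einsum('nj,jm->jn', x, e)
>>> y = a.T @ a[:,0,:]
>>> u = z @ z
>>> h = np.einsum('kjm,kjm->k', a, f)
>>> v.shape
(5, 17, 5, 3)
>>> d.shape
(23,)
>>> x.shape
(3, 3)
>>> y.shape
(23, 5, 23)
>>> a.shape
(31, 5, 23)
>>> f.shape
(31, 5, 23)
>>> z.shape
(17, 17)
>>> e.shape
(3, 3)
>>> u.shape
(17, 17)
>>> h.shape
(31,)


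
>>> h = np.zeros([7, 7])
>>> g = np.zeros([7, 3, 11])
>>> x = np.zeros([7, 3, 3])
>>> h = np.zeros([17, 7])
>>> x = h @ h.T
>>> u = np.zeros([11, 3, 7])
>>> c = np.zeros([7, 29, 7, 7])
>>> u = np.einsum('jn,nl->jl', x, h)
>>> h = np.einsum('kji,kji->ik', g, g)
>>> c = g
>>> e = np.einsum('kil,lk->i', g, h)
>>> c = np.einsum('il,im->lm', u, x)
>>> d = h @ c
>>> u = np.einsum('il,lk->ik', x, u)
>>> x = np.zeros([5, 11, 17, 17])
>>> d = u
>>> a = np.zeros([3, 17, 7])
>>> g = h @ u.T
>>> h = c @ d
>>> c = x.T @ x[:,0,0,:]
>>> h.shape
(7, 7)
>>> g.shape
(11, 17)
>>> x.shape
(5, 11, 17, 17)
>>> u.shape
(17, 7)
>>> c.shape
(17, 17, 11, 17)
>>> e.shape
(3,)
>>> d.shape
(17, 7)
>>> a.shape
(3, 17, 7)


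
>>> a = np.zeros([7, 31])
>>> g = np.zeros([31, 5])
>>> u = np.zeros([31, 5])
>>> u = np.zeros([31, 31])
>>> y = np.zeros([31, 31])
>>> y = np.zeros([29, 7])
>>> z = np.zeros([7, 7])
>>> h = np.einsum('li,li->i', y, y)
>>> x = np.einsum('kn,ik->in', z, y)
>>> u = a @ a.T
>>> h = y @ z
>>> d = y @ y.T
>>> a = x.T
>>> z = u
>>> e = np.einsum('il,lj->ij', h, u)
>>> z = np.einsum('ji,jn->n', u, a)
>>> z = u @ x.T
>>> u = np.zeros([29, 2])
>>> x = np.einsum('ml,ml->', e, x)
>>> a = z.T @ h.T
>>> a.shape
(29, 29)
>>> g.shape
(31, 5)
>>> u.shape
(29, 2)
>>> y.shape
(29, 7)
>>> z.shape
(7, 29)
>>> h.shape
(29, 7)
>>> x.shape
()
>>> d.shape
(29, 29)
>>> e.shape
(29, 7)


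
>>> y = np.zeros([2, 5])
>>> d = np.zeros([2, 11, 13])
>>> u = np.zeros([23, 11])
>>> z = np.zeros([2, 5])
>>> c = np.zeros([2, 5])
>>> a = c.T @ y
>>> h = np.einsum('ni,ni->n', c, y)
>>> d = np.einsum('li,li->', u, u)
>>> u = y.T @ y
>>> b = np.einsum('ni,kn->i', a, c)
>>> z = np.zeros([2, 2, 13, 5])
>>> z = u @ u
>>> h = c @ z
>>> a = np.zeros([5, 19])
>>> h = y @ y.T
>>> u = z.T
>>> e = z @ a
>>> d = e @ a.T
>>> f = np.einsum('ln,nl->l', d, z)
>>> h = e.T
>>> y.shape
(2, 5)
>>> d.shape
(5, 5)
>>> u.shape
(5, 5)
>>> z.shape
(5, 5)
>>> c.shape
(2, 5)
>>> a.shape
(5, 19)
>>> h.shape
(19, 5)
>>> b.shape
(5,)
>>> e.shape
(5, 19)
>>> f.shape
(5,)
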